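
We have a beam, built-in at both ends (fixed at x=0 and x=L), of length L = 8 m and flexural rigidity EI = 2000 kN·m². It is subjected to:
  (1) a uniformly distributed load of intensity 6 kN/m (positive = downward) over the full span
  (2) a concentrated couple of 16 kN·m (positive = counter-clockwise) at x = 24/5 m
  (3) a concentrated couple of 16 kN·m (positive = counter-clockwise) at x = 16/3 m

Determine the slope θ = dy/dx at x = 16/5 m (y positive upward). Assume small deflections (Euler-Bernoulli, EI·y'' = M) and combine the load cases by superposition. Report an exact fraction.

Load 1 — uniform load w=6 kN/m over full span:
  θ_1 = -wx(L-x)(L-2x)/(12EI) = -6·(16/5)·(8-(16/5))·(8-2·(16/5))/(12·2000) = -96/15625 rad
Load 2 — applied couple M₀=16 kN·m at a=24/5 m (b=L-a=16/5):
  θ_2 = (R_Ax²/2 - M_Ax)/EI  [x≤a] with R_A=72/25, M_A=128/25 = ((72/25)·(16/5)²/2 - (128/25)·(16/5))/2000 = -64/78125 rad
Load 3 — applied couple M₀=16 kN·m at a=16/3 m (b=L-a=8/3):
  θ_3 = (R_Ax²/2 - M_Ax)/EI  [x≤a] with R_A=8/3, M_A=16/3 = ((8/3)·(16/5)²/2 - (16/3)·(16/5))/2000 = -16/9375 rad
Superposition: θ = Σ θ_i = -2032/234375 rad ≈ -0.008670 rad

θ(16/5) = -2032/234375 rad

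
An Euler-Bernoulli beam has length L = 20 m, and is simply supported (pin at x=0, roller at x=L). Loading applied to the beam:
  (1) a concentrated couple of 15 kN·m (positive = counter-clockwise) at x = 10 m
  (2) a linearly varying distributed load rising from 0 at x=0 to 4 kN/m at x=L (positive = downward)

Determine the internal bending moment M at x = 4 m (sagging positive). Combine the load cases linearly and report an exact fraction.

M(4) = 271/5 kN·m

Load 1 — applied couple M₀=15 kN·m at a=10 m (b=L-a=10):
  M_1 = M₀x/L  [x≤a] = 15·4/20 = 3 kN·m
Load 2 — triangular load w₀=4 kN/m (0→w₀ over full span):
  M_2 = w₀Lx/6 - w₀x³/(6L) = 4·20·4/6 - 4·4³/(6·20) = 256/5 kN·m
Superposition: M = Σ M_i = 271/5 kN·m ≈ 54.200000 kN·m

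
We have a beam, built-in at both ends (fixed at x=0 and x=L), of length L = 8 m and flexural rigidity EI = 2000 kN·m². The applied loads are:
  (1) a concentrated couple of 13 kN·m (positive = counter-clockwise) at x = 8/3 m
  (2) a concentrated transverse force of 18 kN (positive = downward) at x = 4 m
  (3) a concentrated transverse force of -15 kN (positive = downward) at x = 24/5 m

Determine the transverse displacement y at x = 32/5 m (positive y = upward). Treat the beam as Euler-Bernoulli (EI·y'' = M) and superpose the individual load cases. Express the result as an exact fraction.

y(32/5) = 4666/3515625 m

Load 1 — applied couple M₀=13 kN·m at a=8/3 m (b=L-a=16/3):
  y_1 = (R_Ax³/6 - M_Ax²/2 - M₀(x-a)²/2)/EI  [x>a] with R_A=13/6, M_A=0 = ((13/6)·(32/5)³/6 - 0·(32/5)²/2 - 13·((32/5)-(8/3))²/2)/2000 = 286/140625 m
Load 2 — point force P=18 kN at a=4 m (b=L-a=4):
  y_2 = -Pa²(L-x)²(3bL-(3b+a)(L-x))/(6L³EI)  [x>a] = -18·4²·(8-(32/5))²·(3·4·8-(3·4+4)·(8-(32/5)))/(6·8³·2000) = -132/15625 m
Load 3 — point force P=-15 kN at a=24/5 m (b=L-a=16/5):
  y_3 = -Pa²(L-x)²(3bL-(3b+a)(L-x))/(6L³EI)  [x>a] = -(-15)·(24/5)²·(8-(32/5))²·(3·(16/5)·8-(3·(16/5)+(24/5))·(8-(32/5)))/(6·8³·2000) = 3024/390625 m
Superposition: y = Σ y_i = 4666/3515625 m ≈ 0.001327 m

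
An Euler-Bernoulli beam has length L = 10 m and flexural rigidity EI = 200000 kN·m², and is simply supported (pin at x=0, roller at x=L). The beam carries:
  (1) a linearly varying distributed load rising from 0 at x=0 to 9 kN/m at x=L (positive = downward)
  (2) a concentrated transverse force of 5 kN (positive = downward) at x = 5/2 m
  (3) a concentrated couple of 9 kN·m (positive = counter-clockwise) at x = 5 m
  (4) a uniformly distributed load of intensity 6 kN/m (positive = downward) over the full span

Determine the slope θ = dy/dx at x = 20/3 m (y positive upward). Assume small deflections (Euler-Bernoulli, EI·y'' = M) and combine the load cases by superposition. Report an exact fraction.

θ(20/3) = 37751/34560000 rad

Load 1 — triangular load w₀=9 kN/m (0→w₀ over full span):
  θ_1 = -w₀(7L⁴-30L²x²+15x⁴)/(360LEI) = -9·(7·10⁴-30·10²·(20/3)²+15·(20/3)⁴)/(360·10·200000) = 91/216000 rad
Load 2 — point force P=5 kN at a=5/2 m (b=L-a=15/2):
  θ_2 = -Pa(2L²-6Lx+3x²+a²)/(6LEI)  [x>a] = -5·(5/2)·(2·10²-6·10·(20/3)+3·(20/3)²+(5/2)²)/(6·10·200000) = 29/460800 rad
Load 3 — applied couple M₀=9 kN·m at a=5 m (b=L-a=5):
  θ_3 = (M₀x²/(2L)-M₀(x-a)+C₁)/EI  [x>a] with C₁=M₀(3b²-L²)/(6L)=-15/4 = (9·(20/3)²/(2·10)-9·((20/3)-5)+(-15/4))/200000 = 1/160000 rad
Load 4 — uniform load w=6 kN/m over full span:
  θ_4 = -w(L³-6Lx²+4x³)/(24EI) = -6·(10³-6·10·(20/3)²+4·(20/3)³)/(24·200000) = 13/21600 rad
Superposition: θ = Σ θ_i = 37751/34560000 rad ≈ 0.001092 rad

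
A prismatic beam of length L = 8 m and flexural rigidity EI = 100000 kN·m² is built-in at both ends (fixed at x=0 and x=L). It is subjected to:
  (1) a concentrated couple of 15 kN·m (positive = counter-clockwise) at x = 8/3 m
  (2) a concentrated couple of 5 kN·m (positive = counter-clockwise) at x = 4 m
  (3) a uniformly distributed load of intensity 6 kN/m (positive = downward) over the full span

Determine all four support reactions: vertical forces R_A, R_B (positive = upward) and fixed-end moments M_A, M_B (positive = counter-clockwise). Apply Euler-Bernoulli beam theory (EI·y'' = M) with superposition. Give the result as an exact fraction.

R_A = 439/16 kN, M_A = 133/4 kN·m, R_B = 329/16 kN, M_B = -103/4 kN·m

Load 1 — applied couple M₀=15 kN·m at a=8/3 m (b=L-a=16/3):
  R_A = 6M₀ab/L³ = 6·15·(8/3)·(16/3)/8³ = 5/2 kN
  M_A = M₀b(2a-b)/L² = 15·(16/3)·(2·(8/3)-(16/3))/8² = 0 kN·m
  R_B = -6M₀ab/L³ = -6·15·(8/3)·(16/3)/8³ = -5/2 kN
  M_B = M₀a(2b-a)/L² = 15·(8/3)·(2·(16/3)-(8/3))/8² = 5 kN·m
Load 2 — applied couple M₀=5 kN·m at a=4 m (b=L-a=4):
  R_A = 6M₀ab/L³ = 6·5·4·4/8³ = 15/16 kN
  M_A = M₀b(2a-b)/L² = 5·4·(2·4-4)/8² = 5/4 kN·m
  R_B = -6M₀ab/L³ = -6·5·4·4/8³ = -15/16 kN
  M_B = M₀a(2b-a)/L² = 5·4·(2·4-4)/8² = 5/4 kN·m
Load 3 — uniform load w=6 kN/m over full span:
  R_A = wL/2 = 6·8/2 = 24 kN
  M_A = wL²/12 = 6·8²/12 = 32 kN·m
  R_B = wL/2 = 6·8/2 = 24 kN
  M_B = -wL²/12 = -6·8²/12 = -32 kN·m
Superposition: R_A = 439/16 kN, M_A = 133/4 kN·m, R_B = 329/16 kN, M_B = -103/4 kN·m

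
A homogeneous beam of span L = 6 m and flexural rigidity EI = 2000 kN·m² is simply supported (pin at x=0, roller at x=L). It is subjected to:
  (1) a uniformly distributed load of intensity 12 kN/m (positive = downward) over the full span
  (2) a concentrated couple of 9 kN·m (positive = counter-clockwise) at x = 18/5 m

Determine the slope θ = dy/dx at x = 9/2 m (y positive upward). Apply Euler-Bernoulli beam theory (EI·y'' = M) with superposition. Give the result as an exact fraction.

θ(9/2) = 30663/800000 rad

Load 1 — uniform load w=12 kN/m over full span:
  θ_1 = -w(L³-6Lx²+4x³)/(24EI) = -12·(6³-6·6·(9/2)²+4·(9/2)³)/(24·2000) = 297/8000 rad
Load 2 — applied couple M₀=9 kN·m at a=18/5 m (b=L-a=12/5):
  θ_2 = (M₀x²/(2L)-M₀(x-a)+C₁)/EI  [x>a] with C₁=M₀(3b²-L²)/(6L)=-117/25 = (9·(9/2)²/(2·6)-9·((9/2)-(18/5))+(-117/25))/2000 = 963/800000 rad
Superposition: θ = Σ θ_i = 30663/800000 rad ≈ 0.038329 rad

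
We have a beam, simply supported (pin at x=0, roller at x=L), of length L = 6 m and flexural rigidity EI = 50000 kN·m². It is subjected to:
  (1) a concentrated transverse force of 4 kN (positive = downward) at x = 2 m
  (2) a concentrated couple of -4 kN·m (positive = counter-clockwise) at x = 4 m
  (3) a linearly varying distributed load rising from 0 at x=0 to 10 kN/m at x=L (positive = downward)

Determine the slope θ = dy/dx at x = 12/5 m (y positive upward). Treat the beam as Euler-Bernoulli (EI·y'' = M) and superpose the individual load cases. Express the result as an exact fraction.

Load 1 — point force P=4 kN at a=2 m (b=L-a=4):
  θ_1 = -Pa(2L²-6Lx+3x²+a²)/(6LEI)  [x>a] = -4·2·(2·6²-6·6·(12/5)+3·(12/5)²+2²)/(6·6·50000) = -43/1406250 rad
Load 2 — applied couple M₀=-4 kN·m at a=4 m (b=L-a=2):
  θ_2 = (M₀x²/(2L)+C₁)/EI  [x≤a] with C₁=M₀(3b²-L²)/(6L)=8/3 = ((-4)·(12/5)²/(2·6)+(8/3))/50000 = 7/468750 rad
Load 3 — triangular load w₀=10 kN/m (0→w₀ over full span):
  θ_3 = -w₀(7L⁴-30L²x²+15x⁴)/(360LEI) = -10·(7·6⁴-30·6²·(12/5)²+15·(12/5)⁴)/(360·6·50000) = -969/3125000 rad
Superposition: θ = Σ θ_i = -9161/28125000 rad ≈ -0.000326 rad

θ(12/5) = -9161/28125000 rad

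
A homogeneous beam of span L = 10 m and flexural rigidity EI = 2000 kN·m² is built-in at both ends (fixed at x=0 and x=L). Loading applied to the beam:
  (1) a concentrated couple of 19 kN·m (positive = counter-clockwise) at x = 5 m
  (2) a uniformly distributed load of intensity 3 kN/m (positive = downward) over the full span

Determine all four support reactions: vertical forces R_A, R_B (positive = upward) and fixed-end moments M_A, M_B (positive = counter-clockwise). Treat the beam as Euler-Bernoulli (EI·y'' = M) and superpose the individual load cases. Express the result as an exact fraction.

Load 1 — applied couple M₀=19 kN·m at a=5 m (b=L-a=5):
  R_A = 6M₀ab/L³ = 6·19·5·5/10³ = 57/20 kN
  M_A = M₀b(2a-b)/L² = 19·5·(2·5-5)/10² = 19/4 kN·m
  R_B = -6M₀ab/L³ = -6·19·5·5/10³ = -57/20 kN
  M_B = M₀a(2b-a)/L² = 19·5·(2·5-5)/10² = 19/4 kN·m
Load 2 — uniform load w=3 kN/m over full span:
  R_A = wL/2 = 3·10/2 = 15 kN
  M_A = wL²/12 = 3·10²/12 = 25 kN·m
  R_B = wL/2 = 3·10/2 = 15 kN
  M_B = -wL²/12 = -3·10²/12 = -25 kN·m
Superposition: R_A = 357/20 kN, M_A = 119/4 kN·m, R_B = 243/20 kN, M_B = -81/4 kN·m

R_A = 357/20 kN, M_A = 119/4 kN·m, R_B = 243/20 kN, M_B = -81/4 kN·m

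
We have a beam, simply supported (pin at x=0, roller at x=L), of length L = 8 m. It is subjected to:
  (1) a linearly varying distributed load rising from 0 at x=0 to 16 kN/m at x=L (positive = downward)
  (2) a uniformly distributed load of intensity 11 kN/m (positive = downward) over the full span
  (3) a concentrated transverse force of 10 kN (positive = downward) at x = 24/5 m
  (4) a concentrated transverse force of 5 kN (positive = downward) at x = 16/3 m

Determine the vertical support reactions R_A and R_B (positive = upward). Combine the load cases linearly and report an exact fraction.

R_A = 71 kN, R_B = 96 kN

Load 1 — triangular load w₀=16 kN/m (0→w₀ over full span):
  R_A = w₀L/6 = 16·8/6 = 64/3 kN
  R_B = w₀L/3 = 16·8/3 = 128/3 kN
Load 2 — uniform load w=11 kN/m over full span:
  R_A = wL/2 = 11·8/2 = 44 kN
  R_B = wL/2 = 11·8/2 = 44 kN
Load 3 — point force P=10 kN at a=24/5 m (b=L-a=16/5):
  R_A = Pb/L = 10·(16/5)/8 = 4 kN
  R_B = Pa/L = 10·(24/5)/8 = 6 kN
Load 4 — point force P=5 kN at a=16/3 m (b=L-a=8/3):
  R_A = Pb/L = 5·(8/3)/8 = 5/3 kN
  R_B = Pa/L = 5·(16/3)/8 = 10/3 kN
Superposition: R_A = 71 kN, R_B = 96 kN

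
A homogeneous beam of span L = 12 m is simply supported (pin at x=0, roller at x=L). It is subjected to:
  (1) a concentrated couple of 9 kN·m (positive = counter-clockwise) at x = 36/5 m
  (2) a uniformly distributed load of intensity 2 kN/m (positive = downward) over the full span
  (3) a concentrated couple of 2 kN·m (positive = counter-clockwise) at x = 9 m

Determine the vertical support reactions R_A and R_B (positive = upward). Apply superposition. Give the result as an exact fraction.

R_A = 155/12 kN, R_B = 133/12 kN

Load 1 — applied couple M₀=9 kN·m at a=36/5 m (b=L-a=24/5):
  R_A = M₀/L = 9/12 = 3/4 kN
  R_B = -M₀/L = -9/12 = -3/4 kN
Load 2 — uniform load w=2 kN/m over full span:
  R_A = wL/2 = 2·12/2 = 12 kN
  R_B = wL/2 = 2·12/2 = 12 kN
Load 3 — applied couple M₀=2 kN·m at a=9 m (b=L-a=3):
  R_A = M₀/L = 2/12 = 1/6 kN
  R_B = -M₀/L = -2/12 = -1/6 kN
Superposition: R_A = 155/12 kN, R_B = 133/12 kN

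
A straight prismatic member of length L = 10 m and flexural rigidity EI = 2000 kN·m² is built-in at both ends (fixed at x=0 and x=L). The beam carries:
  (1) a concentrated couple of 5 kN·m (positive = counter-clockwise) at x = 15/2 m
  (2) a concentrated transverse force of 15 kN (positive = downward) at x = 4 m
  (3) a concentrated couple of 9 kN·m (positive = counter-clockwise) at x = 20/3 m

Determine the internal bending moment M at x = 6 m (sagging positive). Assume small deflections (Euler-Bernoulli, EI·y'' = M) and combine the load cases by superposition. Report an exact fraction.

Load 1 — applied couple M₀=5 kN·m at a=15/2 m (b=L-a=5/2):
  M_1 = R_Ax - M_A  [x≤a] with R_A=9/16, M_A=25/16 = (9/16)·6 - (25/16) = 29/16 kN·m
Load 2 — point force P=15 kN at a=4 m (b=L-a=6):
  M_2 = Pa²(a+3b)(L-x)/L³ - Pa²b/L²  [x>a] = 15·4²·(4+3·6)·(10-6)/10³ - 15·4²·6/10² = 168/25 kN·m
Load 3 — applied couple M₀=9 kN·m at a=20/3 m (b=L-a=10/3):
  M_3 = R_Ax - M_A  [x≤a] with R_A=6/5, M_A=3 = (6/5)·6 - 3 = 21/5 kN·m
Superposition: M = Σ M_i = 5093/400 kN·m ≈ 12.732500 kN·m

M(6) = 5093/400 kN·m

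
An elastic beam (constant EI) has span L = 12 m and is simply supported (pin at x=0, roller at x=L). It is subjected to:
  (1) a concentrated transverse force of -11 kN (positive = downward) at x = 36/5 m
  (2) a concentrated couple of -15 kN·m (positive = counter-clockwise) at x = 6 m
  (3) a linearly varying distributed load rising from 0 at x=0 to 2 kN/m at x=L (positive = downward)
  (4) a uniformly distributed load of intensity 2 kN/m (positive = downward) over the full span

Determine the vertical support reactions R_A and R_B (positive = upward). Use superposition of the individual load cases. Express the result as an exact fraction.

Load 1 — point force P=-11 kN at a=36/5 m (b=L-a=24/5):
  R_A = Pb/L = (-11)·(24/5)/12 = -22/5 kN
  R_B = Pa/L = (-11)·(36/5)/12 = -33/5 kN
Load 2 — applied couple M₀=-15 kN·m at a=6 m (b=L-a=6):
  R_A = M₀/L = (-15)/12 = -5/4 kN
  R_B = -M₀/L = -(-15)/12 = 5/4 kN
Load 3 — triangular load w₀=2 kN/m (0→w₀ over full span):
  R_A = w₀L/6 = 2·12/6 = 4 kN
  R_B = w₀L/3 = 2·12/3 = 8 kN
Load 4 — uniform load w=2 kN/m over full span:
  R_A = wL/2 = 2·12/2 = 12 kN
  R_B = wL/2 = 2·12/2 = 12 kN
Superposition: R_A = 207/20 kN, R_B = 293/20 kN

R_A = 207/20 kN, R_B = 293/20 kN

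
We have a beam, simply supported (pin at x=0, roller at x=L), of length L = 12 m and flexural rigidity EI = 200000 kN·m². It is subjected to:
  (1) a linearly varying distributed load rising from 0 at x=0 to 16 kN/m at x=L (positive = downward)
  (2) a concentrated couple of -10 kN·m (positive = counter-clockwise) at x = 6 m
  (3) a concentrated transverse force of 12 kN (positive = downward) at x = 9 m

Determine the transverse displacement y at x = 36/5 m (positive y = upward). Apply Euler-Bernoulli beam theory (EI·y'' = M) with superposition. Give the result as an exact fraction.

y(36/5) = -18773991/1562500000 m

Load 1 — triangular load w₀=16 kN/m (0→w₀ over full span):
  y_1 = -w₀x(7L⁴-10L²x²+3x⁴)/(360LEI) = -16·(36/5)·(7·12⁴-10·12²·(36/5)²+3·(36/5)⁴)/(360·12·200000) = -511488/48828125 m
Load 2 — applied couple M₀=-10 kN·m at a=6 m (b=L-a=6):
  y_2 = (M₀x³/(6L)-M₀(x-a)²/2+C₁x)/EI  [x>a] with C₁=M₀(3b²-L²)/(6L)=5 = ((-10)·(36/5)³/(6·12)-(-10)·((36/5)-6)²/2+5·(36/5))/200000 = -27/625000 m
Load 3 — point force P=12 kN at a=9 m (b=L-a=3):
  y_3 = -Pbx(L²-b²-x²)/(6LEI)  [x≤a] = -12·3·(36/5)·(12²-3²-(36/5)²)/(6·12·200000) = -18711/12500000 m
Superposition: y = Σ y_i = -18773991/1562500000 m ≈ -0.012015 m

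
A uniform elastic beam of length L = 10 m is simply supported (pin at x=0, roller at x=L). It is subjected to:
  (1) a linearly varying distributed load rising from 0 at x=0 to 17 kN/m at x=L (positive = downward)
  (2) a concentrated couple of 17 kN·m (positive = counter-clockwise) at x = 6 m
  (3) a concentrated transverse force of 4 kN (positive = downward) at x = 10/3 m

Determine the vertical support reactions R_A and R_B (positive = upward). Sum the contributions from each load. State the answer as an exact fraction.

R_A = 327/10 kN, R_B = 563/10 kN

Load 1 — triangular load w₀=17 kN/m (0→w₀ over full span):
  R_A = w₀L/6 = 17·10/6 = 85/3 kN
  R_B = w₀L/3 = 17·10/3 = 170/3 kN
Load 2 — applied couple M₀=17 kN·m at a=6 m (b=L-a=4):
  R_A = M₀/L = 17/10 kN
  R_B = -M₀/L = -17/10 kN
Load 3 — point force P=4 kN at a=10/3 m (b=L-a=20/3):
  R_A = Pb/L = 4·(20/3)/10 = 8/3 kN
  R_B = Pa/L = 4·(10/3)/10 = 4/3 kN
Superposition: R_A = 327/10 kN, R_B = 563/10 kN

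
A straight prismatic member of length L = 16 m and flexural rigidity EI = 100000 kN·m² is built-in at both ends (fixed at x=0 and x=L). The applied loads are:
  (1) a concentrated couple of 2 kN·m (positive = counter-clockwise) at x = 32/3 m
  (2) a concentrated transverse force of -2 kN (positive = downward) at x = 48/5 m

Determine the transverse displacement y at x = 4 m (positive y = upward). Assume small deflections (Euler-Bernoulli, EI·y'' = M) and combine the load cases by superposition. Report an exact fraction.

y(4) = 19/140625 m

Load 1 — applied couple M₀=2 kN·m at a=32/3 m (b=L-a=16/3):
  y_1 = (R_Ax³/6 - M_Ax²/2)/EI  [x≤a] with R_A=1/6, M_A=2/3 = ((1/6)·4³/6 - (2/3)·4²/2)/100000 = -1/28125 m
Load 2 — point force P=-2 kN at a=48/5 m (b=L-a=32/5):
  y_2 = -Pb²x²(3aL-(3a+b)x)/(6L³EI)  [x≤a] = -(-2)·(32/5)²·4²·(3·(48/5)·16-(3·(48/5)+(32/5))·4)/(6·16³·100000) = 8/46875 m
Superposition: y = Σ y_i = 19/140625 m ≈ 0.000135 m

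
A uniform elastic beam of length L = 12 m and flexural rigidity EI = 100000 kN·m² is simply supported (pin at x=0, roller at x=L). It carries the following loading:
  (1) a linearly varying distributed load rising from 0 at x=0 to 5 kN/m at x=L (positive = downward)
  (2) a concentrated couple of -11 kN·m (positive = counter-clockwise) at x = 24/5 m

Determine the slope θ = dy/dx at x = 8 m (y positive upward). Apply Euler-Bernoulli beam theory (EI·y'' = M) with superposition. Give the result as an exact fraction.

θ(8) = 4781/5625000 rad

Load 1 — triangular load w₀=5 kN/m (0→w₀ over full span):
  θ_1 = -w₀(7L⁴-30L²x²+15x⁴)/(360LEI) = -5·(7·12⁴-30·12²·8²+15·8⁴)/(360·12·100000) = 91/112500 rad
Load 2 — applied couple M₀=-11 kN·m at a=24/5 m (b=L-a=36/5):
  θ_2 = (M₀x²/(2L)-M₀(x-a)+C₁)/EI  [x>a] with C₁=M₀(3b²-L²)/(6L)=-44/25 = ((-11)·8²/(2·12)-(-11)·(8-(24/5))+(-44/25))/100000 = 77/1875000 rad
Superposition: θ = Σ θ_i = 4781/5625000 rad ≈ 0.000850 rad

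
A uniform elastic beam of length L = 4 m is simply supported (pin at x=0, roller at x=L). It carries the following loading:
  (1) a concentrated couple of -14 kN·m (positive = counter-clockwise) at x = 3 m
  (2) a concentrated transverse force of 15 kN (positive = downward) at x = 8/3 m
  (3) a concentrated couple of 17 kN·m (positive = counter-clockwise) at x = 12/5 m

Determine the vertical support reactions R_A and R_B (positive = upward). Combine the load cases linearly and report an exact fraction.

R_A = 23/4 kN, R_B = 37/4 kN

Load 1 — applied couple M₀=-14 kN·m at a=3 m (b=L-a=1):
  R_A = M₀/L = (-14)/4 = -7/2 kN
  R_B = -M₀/L = -(-14)/4 = 7/2 kN
Load 2 — point force P=15 kN at a=8/3 m (b=L-a=4/3):
  R_A = Pb/L = 15·(4/3)/4 = 5 kN
  R_B = Pa/L = 15·(8/3)/4 = 10 kN
Load 3 — applied couple M₀=17 kN·m at a=12/5 m (b=L-a=8/5):
  R_A = M₀/L = 17/4 kN
  R_B = -M₀/L = -17/4 kN
Superposition: R_A = 23/4 kN, R_B = 37/4 kN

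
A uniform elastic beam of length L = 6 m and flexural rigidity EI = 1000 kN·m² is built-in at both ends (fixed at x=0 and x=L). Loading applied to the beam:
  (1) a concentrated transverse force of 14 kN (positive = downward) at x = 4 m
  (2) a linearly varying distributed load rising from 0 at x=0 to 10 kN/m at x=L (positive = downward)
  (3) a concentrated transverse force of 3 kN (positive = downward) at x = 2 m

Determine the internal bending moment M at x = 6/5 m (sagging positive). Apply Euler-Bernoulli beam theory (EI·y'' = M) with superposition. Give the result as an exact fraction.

Load 1 — point force P=14 kN at a=4 m (b=L-a=2):
  M_1 = Pb²(3a+b)x/L³ - Pab²/L²  [x≤a] = 14·2²·(3·4+2)·(6/5)/6³ - 14·4·2²/6² = -28/15 kN·m
Load 2 — triangular load w₀=10 kN/m (0→w₀ over full span):
  M_2 = 3w₀Lx/20 - w₀L²/30 - w₀x³/(6L) = 3·10·6·(6/5)/20 - 10·6²/30 - 10·(6/5)³/(6·6) = -42/25 kN·m
Load 3 — point force P=3 kN at a=2 m (b=L-a=4):
  M_3 = Pb²(3a+b)x/L³ - Pab²/L²  [x≤a] = 3·4²·(3·2+4)·(6/5)/6³ - 3·2·4²/6² = 0 kN·m
Superposition: M = Σ M_i = -266/75 kN·m ≈ -3.546667 kN·m

M(6/5) = -266/75 kN·m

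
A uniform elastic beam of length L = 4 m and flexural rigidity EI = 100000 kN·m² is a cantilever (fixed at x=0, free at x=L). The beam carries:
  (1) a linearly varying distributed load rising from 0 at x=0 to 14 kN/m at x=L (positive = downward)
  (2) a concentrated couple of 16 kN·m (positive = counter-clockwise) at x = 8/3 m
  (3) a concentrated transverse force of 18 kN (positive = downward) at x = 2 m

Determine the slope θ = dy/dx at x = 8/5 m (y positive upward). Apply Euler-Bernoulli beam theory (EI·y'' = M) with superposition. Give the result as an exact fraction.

Load 1 — triangular load w₀=14 kN/m (0→w₀ over full span):
  θ_1 = (w₀Lx²/4-w₀L²x/3-w₀x⁴/(24L))/EI = (14·4·(8/5)²/4-14·4²·(8/5)/3-14·(8/5)⁴/(24·4))/100000 = -1652/1953125 rad
Load 2 — applied couple M₀=16 kN·m at a=8/3 m (b=L-a=4/3):
  θ_2 = M₀x/EI  [x≤a] = 16·(8/5)/100000 = 4/15625 rad
Load 3 — point force P=18 kN at a=2 m (b=L-a=2):
  θ_3 = -Px(2a-x)/(2EI)  [x≤a] = -18·(8/5)·(2·2-(8/5))/(2·100000) = -27/78125 rad
Superposition: θ = Σ θ_i = -1827/1953125 rad ≈ -0.000935 rad

θ(8/5) = -1827/1953125 rad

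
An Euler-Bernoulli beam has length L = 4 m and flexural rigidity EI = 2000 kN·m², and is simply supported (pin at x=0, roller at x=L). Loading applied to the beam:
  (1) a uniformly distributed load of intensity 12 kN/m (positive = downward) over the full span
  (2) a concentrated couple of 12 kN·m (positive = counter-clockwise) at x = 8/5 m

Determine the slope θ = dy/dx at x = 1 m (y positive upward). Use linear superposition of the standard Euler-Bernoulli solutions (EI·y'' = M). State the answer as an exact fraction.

Load 1 — uniform load w=12 kN/m over full span:
  θ_1 = -w(L³-6Lx²+4x³)/(24EI) = -12·(4³-6·4·1²+4·1³)/(24·2000) = -11/1000 rad
Load 2 — applied couple M₀=12 kN·m at a=8/5 m (b=L-a=12/5):
  θ_2 = (M₀x²/(2L)+C₁)/EI  [x≤a] with C₁=M₀(3b²-L²)/(6L)=16/25 = (12·1²/(2·4)+(16/25))/2000 = 107/100000 rad
Superposition: θ = Σ θ_i = -993/100000 rad ≈ -0.009930 rad

θ(1) = -993/100000 rad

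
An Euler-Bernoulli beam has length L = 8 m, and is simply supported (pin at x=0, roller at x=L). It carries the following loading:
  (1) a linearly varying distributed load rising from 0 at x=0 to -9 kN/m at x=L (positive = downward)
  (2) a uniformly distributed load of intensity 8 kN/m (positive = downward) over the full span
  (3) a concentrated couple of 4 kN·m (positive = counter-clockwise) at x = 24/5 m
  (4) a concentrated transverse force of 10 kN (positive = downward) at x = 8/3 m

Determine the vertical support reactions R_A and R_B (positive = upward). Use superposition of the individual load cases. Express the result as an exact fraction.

Load 1 — triangular load w₀=-9 kN/m (0→w₀ over full span):
  R_A = w₀L/6 = (-9)·8/6 = -12 kN
  R_B = w₀L/3 = (-9)·8/3 = -24 kN
Load 2 — uniform load w=8 kN/m over full span:
  R_A = wL/2 = 8·8/2 = 32 kN
  R_B = wL/2 = 8·8/2 = 32 kN
Load 3 — applied couple M₀=4 kN·m at a=24/5 m (b=L-a=16/5):
  R_A = M₀/L = 4/8 = 1/2 kN
  R_B = -M₀/L = -4/8 = -1/2 kN
Load 4 — point force P=10 kN at a=8/3 m (b=L-a=16/3):
  R_A = Pb/L = 10·(16/3)/8 = 20/3 kN
  R_B = Pa/L = 10·(8/3)/8 = 10/3 kN
Superposition: R_A = 163/6 kN, R_B = 65/6 kN

R_A = 163/6 kN, R_B = 65/6 kN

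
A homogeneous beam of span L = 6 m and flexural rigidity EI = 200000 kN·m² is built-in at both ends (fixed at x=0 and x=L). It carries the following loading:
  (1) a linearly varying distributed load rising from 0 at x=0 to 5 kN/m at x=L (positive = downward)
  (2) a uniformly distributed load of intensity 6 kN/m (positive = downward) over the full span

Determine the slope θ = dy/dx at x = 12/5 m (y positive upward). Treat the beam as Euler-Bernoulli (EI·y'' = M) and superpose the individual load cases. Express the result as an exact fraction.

Load 1 — triangular load w₀=5 kN/m (0→w₀ over full span):
  θ_1 = -w₀(2x(L-x)(L-2x)(x+2L)+x²(L-x)²)/(120LEI) = -5·(2·(12/5)·(6-(12/5))·(6-2·(12/5))·((12/5)+2·6)+(12/5)²·(6-(12/5))²)/(120·6·200000) = -81/6250000 rad
Load 2 — uniform load w=6 kN/m over full span:
  θ_2 = -wx(L-x)(L-2x)/(12EI) = -6·(12/5)·(6-(12/5))·(6-2·(12/5))/(12·200000) = -81/3125000 rad
Superposition: θ = Σ θ_i = -243/6250000 rad ≈ -0.000039 rad

θ(12/5) = -243/6250000 rad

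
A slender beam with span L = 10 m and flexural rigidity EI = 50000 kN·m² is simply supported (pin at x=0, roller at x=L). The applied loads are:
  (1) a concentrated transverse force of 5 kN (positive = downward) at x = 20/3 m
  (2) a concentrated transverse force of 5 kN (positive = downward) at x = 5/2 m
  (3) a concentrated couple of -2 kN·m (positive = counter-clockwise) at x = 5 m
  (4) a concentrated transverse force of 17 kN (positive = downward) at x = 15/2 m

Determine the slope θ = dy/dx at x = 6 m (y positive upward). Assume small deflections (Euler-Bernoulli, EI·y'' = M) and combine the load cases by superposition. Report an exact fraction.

θ(6) = 78301/162000000 rad

Load 1 — point force P=5 kN at a=20/3 m (b=L-a=10/3):
  θ_1 = -Pb(L²-b²-3x²)/(6LEI)  [x≤a] = -5·(10/3)·(10²-(10/3)²-3·6²)/(6·10·50000) = 43/405000 rad
Load 2 — point force P=5 kN at a=5/2 m (b=L-a=15/2):
  θ_2 = -Pa(2L²-6Lx+3x²+a²)/(6LEI)  [x>a] = -5·(5/2)·(2·10²-6·10·6+3·6²+(5/2)²)/(6·10·50000) = 61/320000 rad
Load 3 — applied couple M₀=-2 kN·m at a=5 m (b=L-a=5):
  θ_3 = (M₀x²/(2L)-M₀(x-a)+C₁)/EI  [x>a] with C₁=M₀(3b²-L²)/(6L)=5/6 = ((-2)·6²/(2·10)-(-2)·(6-5)+(5/6))/50000 = -23/1500000 rad
Load 4 — point force P=17 kN at a=15/2 m (b=L-a=5/2):
  θ_4 = -Pb(L²-b²-3x²)/(6LEI)  [x≤a] = -17·(5/2)·(10²-(5/2)²-3·6²)/(6·10·50000) = 323/1600000 rad
Superposition: θ = Σ θ_i = 78301/162000000 rad ≈ 0.000483 rad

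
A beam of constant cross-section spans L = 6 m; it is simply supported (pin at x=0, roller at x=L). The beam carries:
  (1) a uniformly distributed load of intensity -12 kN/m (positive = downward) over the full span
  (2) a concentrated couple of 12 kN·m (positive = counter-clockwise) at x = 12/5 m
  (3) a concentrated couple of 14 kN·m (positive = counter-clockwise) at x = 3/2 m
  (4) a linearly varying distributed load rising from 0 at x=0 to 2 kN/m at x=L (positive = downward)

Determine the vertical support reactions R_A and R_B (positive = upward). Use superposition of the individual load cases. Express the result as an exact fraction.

Load 1 — uniform load w=-12 kN/m over full span:
  R_A = wL/2 = (-12)·6/2 = -36 kN
  R_B = wL/2 = (-12)·6/2 = -36 kN
Load 2 — applied couple M₀=12 kN·m at a=12/5 m (b=L-a=18/5):
  R_A = M₀/L = 12/6 = 2 kN
  R_B = -M₀/L = -12/6 = -2 kN
Load 3 — applied couple M₀=14 kN·m at a=3/2 m (b=L-a=9/2):
  R_A = M₀/L = 14/6 = 7/3 kN
  R_B = -M₀/L = -14/6 = -7/3 kN
Load 4 — triangular load w₀=2 kN/m (0→w₀ over full span):
  R_A = w₀L/6 = 2·6/6 = 2 kN
  R_B = w₀L/3 = 2·6/3 = 4 kN
Superposition: R_A = -89/3 kN, R_B = -109/3 kN

R_A = -89/3 kN, R_B = -109/3 kN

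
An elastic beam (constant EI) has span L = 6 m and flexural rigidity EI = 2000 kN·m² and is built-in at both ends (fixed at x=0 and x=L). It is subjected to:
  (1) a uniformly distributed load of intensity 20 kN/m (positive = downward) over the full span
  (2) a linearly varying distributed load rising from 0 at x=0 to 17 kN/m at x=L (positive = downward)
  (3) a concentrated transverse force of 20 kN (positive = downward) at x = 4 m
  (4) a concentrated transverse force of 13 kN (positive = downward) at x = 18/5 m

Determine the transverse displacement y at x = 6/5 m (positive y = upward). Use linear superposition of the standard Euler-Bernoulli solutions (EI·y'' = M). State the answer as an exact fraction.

Load 1 — uniform load w=20 kN/m over full span:
  y_1 = -wx²(L-x)²/(24EI) = -20·(6/5)²·(6-(6/5))²/(24·2000) = -216/15625 m
Load 2 — triangular load w₀=17 kN/m (0→w₀ over full span):
  y_2 = -w₀x²(L-x)²(x+2L)/(120LEI) = -17·(6/5)²·(6-(6/5))²·((6/5)+2·6)/(120·6·2000) = -10098/1953125 m
Load 3 — point force P=20 kN at a=4 m (b=L-a=2):
  y_3 = -Pb²x²(3aL-(3a+b)x)/(6L³EI)  [x≤a] = -20·2²·(6/5)²·(3·4·6-(3·4+2)·(6/5))/(6·6³·2000) = -23/9375 m
Load 4 — point force P=13 kN at a=18/5 m (b=L-a=12/5):
  y_4 = -Pb²x²(3aL-(3a+b)x)/(6L³EI)  [x≤a] = -13·(12/5)²·(6/5)²·(3·(18/5)·6-(3·(18/5)+(12/5))·(6/5))/(6·6³·2000) = -3978/1953125 m
Superposition: y = Σ y_i = -137603/5859375 m ≈ -0.023484 m

y(6/5) = -137603/5859375 m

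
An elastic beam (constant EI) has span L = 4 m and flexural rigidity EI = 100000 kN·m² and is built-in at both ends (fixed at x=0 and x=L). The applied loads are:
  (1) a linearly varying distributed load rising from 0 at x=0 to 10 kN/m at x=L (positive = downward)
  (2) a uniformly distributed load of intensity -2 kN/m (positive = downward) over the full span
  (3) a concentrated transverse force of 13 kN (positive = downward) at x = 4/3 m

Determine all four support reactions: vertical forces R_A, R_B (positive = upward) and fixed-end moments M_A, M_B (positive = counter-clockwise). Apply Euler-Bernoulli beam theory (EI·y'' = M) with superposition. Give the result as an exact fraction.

R_A = 314/27 kN, M_A = 280/27 kN·m, R_B = 361/27 kN, M_B = -248/27 kN·m

Load 1 — triangular load w₀=10 kN/m (0→w₀ over full span):
  R_A = 3w₀L/20 = 3·10·4/20 = 6 kN
  M_A = w₀L²/30 = 10·4²/30 = 16/3 kN·m
  R_B = 7w₀L/20 = 7·10·4/20 = 14 kN
  M_B = -w₀L²/20 = -10·4²/20 = -8 kN·m
Load 2 — uniform load w=-2 kN/m over full span:
  R_A = wL/2 = (-2)·4/2 = -4 kN
  M_A = wL²/12 = (-2)·4²/12 = -8/3 kN·m
  R_B = wL/2 = (-2)·4/2 = -4 kN
  M_B = -wL²/12 = -(-2)·4²/12 = 8/3 kN·m
Load 3 — point force P=13 kN at a=4/3 m (b=L-a=8/3):
  R_A = Pb²(3a+b)/L³ = 13·(8/3)²·(3·(4/3)+(8/3))/4³ = 260/27 kN
  M_A = Pab²/L² = 13·(4/3)·(8/3)²/4² = 208/27 kN·m
  R_B = Pa²(a+3b)/L³ = 13·(4/3)²·((4/3)+3·(8/3))/4³ = 91/27 kN
  M_B = -Pa²b/L² = -13·(4/3)²·(8/3)/4² = -104/27 kN·m
Superposition: R_A = 314/27 kN, M_A = 280/27 kN·m, R_B = 361/27 kN, M_B = -248/27 kN·m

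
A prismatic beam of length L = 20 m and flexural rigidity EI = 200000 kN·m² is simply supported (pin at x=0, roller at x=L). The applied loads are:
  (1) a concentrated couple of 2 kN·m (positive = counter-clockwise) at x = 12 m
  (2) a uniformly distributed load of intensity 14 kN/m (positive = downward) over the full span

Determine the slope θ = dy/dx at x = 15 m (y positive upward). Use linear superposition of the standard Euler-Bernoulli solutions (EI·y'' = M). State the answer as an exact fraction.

Load 1 — applied couple M₀=2 kN·m at a=12 m (b=L-a=8):
  θ_1 = (M₀x²/(2L)-M₀(x-a)+C₁)/EI  [x>a] with C₁=M₀(3b²-L²)/(6L)=-52/15 = (2·15²/(2·20)-2·(15-12)+(-52/15))/200000 = 107/12000000 rad
Load 2 — uniform load w=14 kN/m over full span:
  θ_2 = -w(L³-6Lx²+4x³)/(24EI) = -14·(20³-6·20·15²+4·15³)/(24·200000) = 77/4800 rad
Superposition: θ = Σ θ_i = 192607/12000000 rad ≈ 0.016051 rad

θ(15) = 192607/12000000 rad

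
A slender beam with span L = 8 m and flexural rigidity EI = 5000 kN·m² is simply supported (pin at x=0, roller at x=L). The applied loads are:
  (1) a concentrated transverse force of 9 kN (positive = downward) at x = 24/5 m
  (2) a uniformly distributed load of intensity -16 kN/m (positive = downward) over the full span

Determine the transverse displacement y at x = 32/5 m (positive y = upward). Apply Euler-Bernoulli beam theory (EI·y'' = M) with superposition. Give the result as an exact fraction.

y(32/5) = 105824/1171875 m

Load 1 — point force P=9 kN at a=24/5 m (b=L-a=16/5):
  y_1 = -Pa(L-x)(2Lx-a²-x²)/(6LEI)  [x>a] = -9·(24/5)·(8-(32/5))·(2·8·(32/5)-(24/5)²-(32/5)²)/(6·8·5000) = -864/78125 m
Load 2 — uniform load w=-16 kN/m over full span:
  y_2 = -wx(L³-2Lx²+x³)/(24EI) = -(-16)·(32/5)·(8³-2·8·(32/5)²+(32/5)³)/(24·5000) = 118784/1171875 m
Superposition: y = Σ y_i = 105824/1171875 m ≈ 0.090303 m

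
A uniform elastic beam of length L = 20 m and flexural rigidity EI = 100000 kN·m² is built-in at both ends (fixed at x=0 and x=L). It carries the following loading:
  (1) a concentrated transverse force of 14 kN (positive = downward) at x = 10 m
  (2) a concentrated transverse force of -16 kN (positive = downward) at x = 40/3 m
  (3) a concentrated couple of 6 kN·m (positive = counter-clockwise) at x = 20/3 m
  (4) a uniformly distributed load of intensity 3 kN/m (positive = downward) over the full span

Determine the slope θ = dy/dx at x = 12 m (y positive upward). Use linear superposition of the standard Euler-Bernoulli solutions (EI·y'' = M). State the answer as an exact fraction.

θ(12) = 757/562500 rad

Load 1 — point force P=14 kN at a=10 m (b=L-a=10):
  θ_1 = Pa²(L-x)(2bL-(3b+a)(L-x))/(2L³EI)  [x>a] = 14·10²·(20-12)·(2·10·20-(3·10+10)·(20-12))/(2·20³·100000) = 7/12500 rad
Load 2 — point force P=-16 kN at a=40/3 m (b=L-a=20/3):
  θ_2 = -Pb²x(2aL-(3a+b)x)/(2L³EI)  [x≤a] = -(-16)·(20/3)²·12·(2·(40/3)·20-(3·(40/3)+(20/3))·12)/(2·20³·100000) = -4/28125 rad
Load 3 — applied couple M₀=6 kN·m at a=20/3 m (b=L-a=40/3):
  θ_3 = (R_Ax²/2 - M_Ax - M₀(x-a))/EI  [x>a] with R_A=2/5, M_A=0 = ((2/5)·12²/2 - 0·12 - 6·(12-(20/3)))/100000 = -1/31250 rad
Load 4 — uniform load w=3 kN/m over full span:
  θ_4 = -wx(L-x)(L-2x)/(12EI) = -3·12·(20-12)·(20-2·12)/(12·100000) = 3/3125 rad
Superposition: θ = Σ θ_i = 757/562500 rad ≈ 0.001346 rad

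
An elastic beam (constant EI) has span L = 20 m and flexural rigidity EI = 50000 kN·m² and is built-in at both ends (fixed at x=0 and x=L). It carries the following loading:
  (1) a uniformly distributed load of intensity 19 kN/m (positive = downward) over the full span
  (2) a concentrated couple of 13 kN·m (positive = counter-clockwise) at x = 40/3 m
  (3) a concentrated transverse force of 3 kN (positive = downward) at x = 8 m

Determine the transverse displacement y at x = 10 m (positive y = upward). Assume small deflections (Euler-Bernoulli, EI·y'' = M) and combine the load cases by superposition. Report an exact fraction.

y(10) = -18227/112500 m

Load 1 — uniform load w=19 kN/m over full span:
  y_1 = -wx²(L-x)²/(24EI) = -19·10²·(20-10)²/(24·50000) = -19/120 m
Load 2 — applied couple M₀=13 kN·m at a=40/3 m (b=L-a=20/3):
  y_2 = (R_Ax³/6 - M_Ax²/2)/EI  [x≤a] with R_A=13/15, M_A=13/3 = ((13/15)·10³/6 - (13/3)·10²/2)/50000 = -13/9000 m
Load 3 — point force P=3 kN at a=8 m (b=L-a=12):
  y_3 = -Pa²(L-x)²(3bL-(3b+a)(L-x))/(6L³EI)  [x>a] = -3·8²·(20-10)²·(3·12·20-(3·12+8)·(20-10))/(6·20³·50000) = -7/3125 m
Superposition: y = Σ y_i = -18227/112500 m ≈ -0.162018 m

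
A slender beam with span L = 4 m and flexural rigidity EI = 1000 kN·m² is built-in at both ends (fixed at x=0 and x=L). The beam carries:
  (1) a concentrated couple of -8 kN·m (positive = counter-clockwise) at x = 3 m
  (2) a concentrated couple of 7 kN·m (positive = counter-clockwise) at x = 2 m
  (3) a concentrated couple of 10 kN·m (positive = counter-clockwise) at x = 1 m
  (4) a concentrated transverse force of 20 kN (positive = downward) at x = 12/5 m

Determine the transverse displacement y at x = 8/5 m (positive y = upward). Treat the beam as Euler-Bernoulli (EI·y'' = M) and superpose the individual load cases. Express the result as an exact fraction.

Load 1 — applied couple M₀=-8 kN·m at a=3 m (b=L-a=1):
  y_1 = (R_Ax³/6 - M_Ax²/2)/EI  [x≤a] with R_A=-9/4, M_A=-5/2 = ((-9/4)·(8/5)³/6 - (-5/2)·(8/5)²/2)/1000 = 26/15625 m
Load 2 — applied couple M₀=7 kN·m at a=2 m (b=L-a=2):
  y_2 = (R_Ax³/6 - M_Ax²/2)/EI  [x≤a] with R_A=21/8, M_A=7/4 = ((21/8)·(8/5)³/6 - (7/4)·(8/5)²/2)/1000 = -7/15625 m
Load 3 — applied couple M₀=10 kN·m at a=1 m (b=L-a=3):
  y_3 = (R_Ax³/6 - M_Ax²/2 - M₀(x-a)²/2)/EI  [x>a] with R_A=45/16, M_A=-15/8 = ((45/16)·(8/5)³/6 - (-15/8)·(8/5)²/2 - 10·((8/5)-1)²/2)/1000 = 63/25000 m
Load 4 — point force P=20 kN at a=12/5 m (b=L-a=8/5):
  y_4 = -Pb²x²(3aL-(3a+b)x)/(6L³EI)  [x≤a] = -20·(8/5)²·(8/5)²·(3·(12/5)·4-(3·(12/5)+(8/5))·(8/5))/(6·4³·1000) = -5888/1171875 m
Superposition: y = Σ y_i = -12079/9375000 m ≈ -0.001288 m

y(8/5) = -12079/9375000 m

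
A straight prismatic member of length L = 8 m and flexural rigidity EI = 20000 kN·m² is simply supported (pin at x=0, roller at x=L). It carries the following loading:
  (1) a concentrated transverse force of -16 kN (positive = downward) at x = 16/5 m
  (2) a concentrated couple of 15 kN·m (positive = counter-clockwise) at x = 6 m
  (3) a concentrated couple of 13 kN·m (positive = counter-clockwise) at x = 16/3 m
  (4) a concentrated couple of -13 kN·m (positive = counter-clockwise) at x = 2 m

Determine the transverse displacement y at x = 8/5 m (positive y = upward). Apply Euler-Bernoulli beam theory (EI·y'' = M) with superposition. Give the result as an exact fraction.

y(8/5) = 10133/5625000 m

Load 1 — point force P=-16 kN at a=16/5 m (b=L-a=24/5):
  y_1 = -Pbx(L²-b²-x²)/(6LEI)  [x≤a] = -(-16)·(24/5)·(8/5)·(8²-(24/5)²-(8/5)²)/(6·8·20000) = 384/78125 m
Load 2 — applied couple M₀=15 kN·m at a=6 m (b=L-a=2):
  y_2 = (M₀x³/(6L)+C₁x)/EI  [x≤a] with C₁=M₀(3b²-L²)/(6L)=-65/4 = (15·(8/5)³/(6·8)+(-65/4)·(8/5))/20000 = -309/250000 m
Load 3 — applied couple M₀=13 kN·m at a=16/3 m (b=L-a=8/3):
  y_3 = (M₀x³/(6L)+C₁x)/EI  [x≤a] with C₁=M₀(3b²-L²)/(6L)=-104/9 = (13·(8/5)³/(6·8)+(-104/9)·(8/5))/20000 = -611/703125 m
Load 4 — applied couple M₀=-13 kN·m at a=2 m (b=L-a=6):
  y_4 = (M₀x³/(6L)+C₁x)/EI  [x≤a] with C₁=M₀(3b²-L²)/(6L)=-143/12 = ((-13)·(8/5)³/(6·8)+(-143/12)·(8/5))/20000 = -1261/1250000 m
Superposition: y = Σ y_i = 10133/5625000 m ≈ 0.001801 m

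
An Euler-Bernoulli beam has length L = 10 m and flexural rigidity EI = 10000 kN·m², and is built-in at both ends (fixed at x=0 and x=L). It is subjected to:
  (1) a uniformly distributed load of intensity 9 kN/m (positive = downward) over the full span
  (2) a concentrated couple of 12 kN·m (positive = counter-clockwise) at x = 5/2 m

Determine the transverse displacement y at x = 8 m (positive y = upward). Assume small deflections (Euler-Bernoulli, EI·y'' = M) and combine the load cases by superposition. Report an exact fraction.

y(8) = -903/100000 m

Load 1 — uniform load w=9 kN/m over full span:
  y_1 = -wx²(L-x)²/(24EI) = -9·8²·(10-8)²/(24·10000) = -6/625 m
Load 2 — applied couple M₀=12 kN·m at a=5/2 m (b=L-a=15/2):
  y_2 = (R_Ax³/6 - M_Ax²/2 - M₀(x-a)²/2)/EI  [x>a] with R_A=27/20, M_A=-9/4 = ((27/20)·8³/6 - (-9/4)·8²/2 - 12·(8-(5/2))²/2)/10000 = 57/100000 m
Superposition: y = Σ y_i = -903/100000 m ≈ -0.009030 m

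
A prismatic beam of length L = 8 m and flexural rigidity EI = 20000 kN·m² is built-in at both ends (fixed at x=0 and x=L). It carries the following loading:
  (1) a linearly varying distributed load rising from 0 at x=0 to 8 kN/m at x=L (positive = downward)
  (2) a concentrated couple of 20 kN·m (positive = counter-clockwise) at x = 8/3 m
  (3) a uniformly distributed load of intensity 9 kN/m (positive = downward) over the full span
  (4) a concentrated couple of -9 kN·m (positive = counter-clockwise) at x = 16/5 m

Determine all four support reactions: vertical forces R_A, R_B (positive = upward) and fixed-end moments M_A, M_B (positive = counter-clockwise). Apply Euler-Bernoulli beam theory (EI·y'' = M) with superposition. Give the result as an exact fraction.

R_A = 7097/150 kN, M_A = 4799/75 kN·m, R_B = 8503/150 kN, M_B = -5236/75 kN·m

Load 1 — triangular load w₀=8 kN/m (0→w₀ over full span):
  R_A = 3w₀L/20 = 3·8·8/20 = 48/5 kN
  M_A = w₀L²/30 = 8·8²/30 = 256/15 kN·m
  R_B = 7w₀L/20 = 7·8·8/20 = 112/5 kN
  M_B = -w₀L²/20 = -8·8²/20 = -128/5 kN·m
Load 2 — applied couple M₀=20 kN·m at a=8/3 m (b=L-a=16/3):
  R_A = 6M₀ab/L³ = 6·20·(8/3)·(16/3)/8³ = 10/3 kN
  M_A = M₀b(2a-b)/L² = 20·(16/3)·(2·(8/3)-(16/3))/8² = 0 kN·m
  R_B = -6M₀ab/L³ = -6·20·(8/3)·(16/3)/8³ = -10/3 kN
  M_B = M₀a(2b-a)/L² = 20·(8/3)·(2·(16/3)-(8/3))/8² = 20/3 kN·m
Load 3 — uniform load w=9 kN/m over full span:
  R_A = wL/2 = 9·8/2 = 36 kN
  M_A = wL²/12 = 9·8²/12 = 48 kN·m
  R_B = wL/2 = 9·8/2 = 36 kN
  M_B = -wL²/12 = -9·8²/12 = -48 kN·m
Load 4 — applied couple M₀=-9 kN·m at a=16/5 m (b=L-a=24/5):
  R_A = 6M₀ab/L³ = 6·(-9)·(16/5)·(24/5)/8³ = -81/50 kN
  M_A = M₀b(2a-b)/L² = (-9)·(24/5)·(2·(16/5)-(24/5))/8² = -27/25 kN·m
  R_B = -6M₀ab/L³ = -6·(-9)·(16/5)·(24/5)/8³ = 81/50 kN
  M_B = M₀a(2b-a)/L² = (-9)·(16/5)·(2·(24/5)-(16/5))/8² = -72/25 kN·m
Superposition: R_A = 7097/150 kN, M_A = 4799/75 kN·m, R_B = 8503/150 kN, M_B = -5236/75 kN·m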